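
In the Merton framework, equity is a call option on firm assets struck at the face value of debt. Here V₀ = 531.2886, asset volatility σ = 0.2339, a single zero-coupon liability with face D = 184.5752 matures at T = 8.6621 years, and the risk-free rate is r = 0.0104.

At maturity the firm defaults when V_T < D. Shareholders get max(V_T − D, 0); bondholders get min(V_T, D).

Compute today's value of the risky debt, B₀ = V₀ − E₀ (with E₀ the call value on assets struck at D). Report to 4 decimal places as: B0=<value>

With assets at 531.2886 and a single debt payment of 184.5752 at 8.6621 years:
d₁ = [ln(V₀/D) + (r + σ²/2)T] / (σ√T)
   = [ln(531.2886/184.5752) + (0.0104 + 0.5·0.2339²)·8.6621] / (0.2339·√8.6621)
   = [1.057248 + 0.327034] / 0.688402 = 2.010865
d₂ = d₁ − σ√T = 2.010865 − 0.688402 = 1.322464
N(d₁) = 0.977830,  N(d₂) = 0.906993,  e^(−rT) = 0.913853
E₀ = V₀·N(d₁) − D·e^(−rT)·N(d₂)
   = 531.2886·0.977830 − 184.5752·0.913853·0.906993 = 366.523357
B₀ = V₀ − E₀ = 531.2886 − 366.523357 = 164.765243

B0=164.7652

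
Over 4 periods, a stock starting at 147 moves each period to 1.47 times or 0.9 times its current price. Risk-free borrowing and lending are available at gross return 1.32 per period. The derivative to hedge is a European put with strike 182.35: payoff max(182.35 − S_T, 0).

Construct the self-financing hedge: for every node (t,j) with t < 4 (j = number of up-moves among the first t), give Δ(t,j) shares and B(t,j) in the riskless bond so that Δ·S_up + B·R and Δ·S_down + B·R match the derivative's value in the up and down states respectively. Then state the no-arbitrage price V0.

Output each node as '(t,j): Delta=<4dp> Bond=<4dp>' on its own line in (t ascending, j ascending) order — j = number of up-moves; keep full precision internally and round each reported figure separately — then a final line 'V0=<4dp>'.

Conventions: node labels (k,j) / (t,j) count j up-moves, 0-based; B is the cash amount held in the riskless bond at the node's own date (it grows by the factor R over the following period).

(0,0): Delta=-0.0255 Bond=4.3222
(1,0): Delta=-0.1055 Bond=16.2838
(1,1): Delta=-0.0080 Bond=1.9274
(2,0): Delta=-0.3836 Bond=54.6100
(2,1): Delta=-0.0446 Bond=9.6676
(2,2): Delta=0.0000 Bond=0.0000
(3,0): Delta=-1.0000 Bond=138.1439
(3,1): Delta=-0.2488 Bond=48.4928
(3,2): Delta=0.0000 Bond=0.0000
(3,3): Delta=0.0000 Bond=0.0000
V0=0.5748

No-arbitrage ⇒ martingale measure with p* = (R−d)/(u−d) = 0.7368.
Expiry values: V(4,0)=85.9033, V(4,1)=24.8204, V(4,2)=0.0000, V(4,3)=0.0000, V(4,4)=0.0000
(3,0): S=107.1630. Δ = (V_up−V_dn)/(S_up−S_dn) = (24.8204−85.9033)/(157.5296−96.4467) = -1.0000. V = [p*·24.8204 + (1−p*)·85.9033]/1.32 = 30.9809. B = V − Δ·S = 138.1439.
(3,1): S=175.0329. Δ = (V_up−V_dn)/(S_up−S_dn) = (0.0000−24.8204)/(257.2984−157.5296) = -0.2488. V = [p*·0.0000 + (1−p*)·24.8204]/1.32 = 4.9482. B = V − Δ·S = 48.4928.
(3,2): S=285.8871. Δ = (V_up−V_dn)/(S_up−S_dn) = (0.0000−0.0000)/(420.2540−257.2984) = 0.0000. V = [p*·0.0000 + (1−p*)·0.0000]/1.32 = 0.0000. B = V − Δ·S = 0.0000.
(3,3): S=466.9489. Δ = (V_up−V_dn)/(S_up−S_dn) = (0.0000−0.0000)/(686.4149−420.2540) = 0.0000. V = [p*·0.0000 + (1−p*)·0.0000]/1.32 = 0.0000. B = V − Δ·S = 0.0000.
(2,0): S=119.0700. Δ = (V_up−V_dn)/(S_up−S_dn) = (4.9482−30.9809)/(175.0329−107.1630) = -0.3836. V = [p*·4.9482 + (1−p*)·30.9809]/1.32 = 8.9386. B = V − Δ·S = 54.6100.
(2,1): S=194.4810. Δ = (V_up−V_dn)/(S_up−S_dn) = (0.0000−4.9482)/(285.8871−175.0329) = -0.0446. V = [p*·0.0000 + (1−p*)·4.9482]/1.32 = 0.9865. B = V − Δ·S = 9.6676.
(2,2): S=317.6523. Δ = (V_up−V_dn)/(S_up−S_dn) = (0.0000−0.0000)/(466.9489−285.8871) = 0.0000. V = [p*·0.0000 + (1−p*)·0.0000]/1.32 = 0.0000. B = V − Δ·S = 0.0000.
(1,0): S=132.3000. Δ = (V_up−V_dn)/(S_up−S_dn) = (0.9865−8.9386)/(194.4810−119.0700) = -0.1055. V = [p*·0.9865 + (1−p*)·8.9386]/1.32 = 2.3327. B = V − Δ·S = 16.2838.
(1,1): S=216.0900. Δ = (V_up−V_dn)/(S_up−S_dn) = (0.0000−0.9865)/(317.6523−194.4810) = -0.0080. V = [p*·0.0000 + (1−p*)·0.9865]/1.32 = 0.1967. B = V − Δ·S = 1.9274.
(0,0): S=147.0000. Δ = (V_up−V_dn)/(S_up−S_dn) = (0.1967−2.3327)/(216.0900−132.3000) = -0.0255. V = [p*·0.1967 + (1−p*)·2.3327]/1.32 = 0.5748. B = V − Δ·S = 4.3222.
Verification: the root portfolio costs Δ(0,0)·S0 + B(0,0) = 0.5748, matching V0.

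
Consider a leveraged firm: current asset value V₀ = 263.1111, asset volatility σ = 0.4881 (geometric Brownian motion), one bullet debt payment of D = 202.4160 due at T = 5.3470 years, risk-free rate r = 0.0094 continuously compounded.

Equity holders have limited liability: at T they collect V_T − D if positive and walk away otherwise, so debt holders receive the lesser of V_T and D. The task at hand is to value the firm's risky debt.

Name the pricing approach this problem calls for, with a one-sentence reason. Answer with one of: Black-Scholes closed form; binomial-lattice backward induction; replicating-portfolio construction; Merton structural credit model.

framework: Merton structural credit model

Key observation: assets follow a GBM and default happens iff V_T < 202.4160; valuing claims on that split (equity as a call, risky debt as the residual) is the structural model's definition.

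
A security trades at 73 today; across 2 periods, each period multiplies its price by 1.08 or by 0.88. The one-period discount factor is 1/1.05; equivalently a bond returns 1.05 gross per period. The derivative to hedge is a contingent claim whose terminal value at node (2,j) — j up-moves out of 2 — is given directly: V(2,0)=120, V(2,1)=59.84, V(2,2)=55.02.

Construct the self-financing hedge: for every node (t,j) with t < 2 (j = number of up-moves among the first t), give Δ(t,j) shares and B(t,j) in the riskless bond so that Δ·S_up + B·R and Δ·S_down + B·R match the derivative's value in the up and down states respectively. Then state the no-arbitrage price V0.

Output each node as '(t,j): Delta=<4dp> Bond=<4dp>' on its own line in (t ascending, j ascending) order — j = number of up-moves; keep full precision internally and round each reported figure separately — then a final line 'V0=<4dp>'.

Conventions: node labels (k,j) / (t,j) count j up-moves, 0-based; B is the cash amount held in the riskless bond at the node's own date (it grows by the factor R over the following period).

(0,0): Delta=-0.8559 Bond=114.8267
(1,0): Delta=-4.6824 Bond=366.3848
(1,1): Delta=-0.3057 Bond=77.1886
V0=52.3457

Since d<R<u, set p* = (R−d)/(u−d) = 0.8500; price each node as the discounted p*-expectation of its children.
Payoffs at expiry: V(2,0)=120.0000, V(2,1)=59.8400, V(2,2)=55.0200
Node (1,0) S=64.2400: V=(p*·59.8400+(1−p*)·120.0000)/1.05=65.5848; Δ=(59.8400−120.0000)/(69.3792−56.5312)=-4.6824; B=V−Δ·S=366.3848
Node (1,1) S=78.8400: V=(p*·55.0200+(1−p*)·59.8400)/1.05=53.0886; Δ=(55.0200−59.8400)/(85.1472−69.3792)=-0.3057; B=V−Δ·S=77.1886
Node (0,0) S=73.0000: V=(p*·53.0886+(1−p*)·65.5848)/1.05=52.3457; Δ=(53.0886−65.5848)/(78.8400−64.2400)=-0.8559; B=V−Δ·S=114.8267
Verification: the root portfolio costs Δ(0,0)·S0 + B(0,0) = 52.3457, matching V0.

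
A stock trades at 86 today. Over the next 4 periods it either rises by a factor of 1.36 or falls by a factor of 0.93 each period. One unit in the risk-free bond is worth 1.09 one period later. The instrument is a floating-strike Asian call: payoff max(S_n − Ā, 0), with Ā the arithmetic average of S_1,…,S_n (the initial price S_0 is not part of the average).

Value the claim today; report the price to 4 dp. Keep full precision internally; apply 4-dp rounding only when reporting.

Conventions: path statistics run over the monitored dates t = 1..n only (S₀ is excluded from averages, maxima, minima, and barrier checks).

price = 11.8803

Set p* = 0.3721 (from d < R < u); the path-dependent value is the discounted p*-expectation over all price paths.
Enumerate all 2^4 = 16 price paths (U = up ×1.36, D = down ×0.93); each path with k up-moves has probability p*^k·(1−p*)^(4−k).
DDDD: Ā=71.9671, payoff=0.0000, prob=0.155447
UDDD: Ā=105.2423, payoff=0.0000, prob=0.092117
DUDD: Ā=95.9973, payoff=0.0000, prob=0.092117
UUDD: Ā=140.3831, payoff=0.0000, prob=0.054588
DDUD: Ā=87.3994, payoff=6.6782, prob=0.092117
UDUD: Ā=127.8099, payoff=9.7659, prob=0.054588
DUUD: Ā=118.5649, payoff=19.0109, prob=0.054588
UUUD: Ā=173.3852, payoff=27.8009, prob=0.032348
DDDU: Ā=79.4034, payoff=14.6742, prob=0.092117
UDDU: Ā=116.1168, payoff=21.4590, prob=0.054588
DUDU: Ā=106.8718, payoff=30.7040, prob=0.054588
UUDU: Ā=156.2857, payoff=44.9005, prob=0.032348
DDUU: Ā=98.2740, payoff=39.3019, prob=0.054588
UDUU: Ā=143.7125, payoff=57.4737, prob=0.032348
DUUU: Ā=134.4675, payoff=66.7187, prob=0.032348
UUUU: Ā=196.6406, payoff=97.5671, prob=0.019169
Price = Σ prob·payoff / R^4 = 16.770052 / 1.411582 = 11.8803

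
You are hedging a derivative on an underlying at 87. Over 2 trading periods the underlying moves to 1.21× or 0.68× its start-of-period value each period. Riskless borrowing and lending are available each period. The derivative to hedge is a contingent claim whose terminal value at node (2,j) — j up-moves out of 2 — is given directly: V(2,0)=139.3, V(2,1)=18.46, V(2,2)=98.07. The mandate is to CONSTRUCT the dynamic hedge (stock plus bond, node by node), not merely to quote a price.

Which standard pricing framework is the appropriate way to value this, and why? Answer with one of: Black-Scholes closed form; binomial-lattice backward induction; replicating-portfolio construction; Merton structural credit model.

framework: replicating-portfolio construction

Key observation: since the answer must list Δ and B at each node of the 1.21/0.68 lattice on 87, the replicating-portfolio method — solving the two-state system at every node — is the one that applies.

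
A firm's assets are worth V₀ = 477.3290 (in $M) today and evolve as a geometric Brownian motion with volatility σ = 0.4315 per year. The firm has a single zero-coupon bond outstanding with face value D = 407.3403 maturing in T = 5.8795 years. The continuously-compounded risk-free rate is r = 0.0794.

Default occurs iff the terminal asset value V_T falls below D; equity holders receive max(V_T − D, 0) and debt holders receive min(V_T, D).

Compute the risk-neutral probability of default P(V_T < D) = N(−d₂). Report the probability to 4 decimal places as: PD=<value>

Apply the equity-as-call identities (strike 407.3403, horizon 5.8795 years):
d₁ = [ln(V₀/D) + (r + σ²/2)T] / (σ√T)
   = [ln(477.3290/407.3403) + (0.0794 + 0.5·0.4315²)·5.8795] / (0.4315·√5.8795)
   = [0.158557 + 1.014191] / 1.046287 = 1.120866
d₂ = d₁ − σ√T = 1.120866 − 1.046287 = 0.074579
risk-neutral PD = N(−d₂) = N(-0.074579) = 0.470275

PD=0.4703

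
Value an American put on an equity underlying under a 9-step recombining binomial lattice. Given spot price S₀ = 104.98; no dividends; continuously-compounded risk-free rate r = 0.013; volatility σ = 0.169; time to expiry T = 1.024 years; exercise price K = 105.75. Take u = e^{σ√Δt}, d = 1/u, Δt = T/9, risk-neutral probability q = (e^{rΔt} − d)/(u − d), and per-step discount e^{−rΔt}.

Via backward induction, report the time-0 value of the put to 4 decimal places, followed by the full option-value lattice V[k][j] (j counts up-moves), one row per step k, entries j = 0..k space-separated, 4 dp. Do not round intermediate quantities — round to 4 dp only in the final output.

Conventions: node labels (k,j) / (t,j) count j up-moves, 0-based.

Δt=0.11378  u=1.05866  d=0.94459  q=0.49873  discount=0.99852
step 9 (expiry): payoffs max(K−S,0) = 42.9018 35.3120 26.8056 17.2720 6.5870 0.0000 0.0000 0.0000 0.0000 0.0000
k=8: (k=8,j=0): S=66.5349, K−S=39.2151, hold=39.0588 ⇒ V=39.2151 exercise | (k=8,j=1): S=74.5700, K−S=31.1800, hold=31.0237 ⇒ V=31.1800 exercise | (k=8,j=2): S=83.5753, K−S=22.1747, hold=22.0184 ⇒ V=22.1747 exercise | (k=8,j=3): S=93.6682, K−S=12.0818, hold=11.9255 ⇒ V=12.0818 exercise | (k=8,j=4): S=104.9800, K−S=0.7700, hold=3.2970 ⇒ V=3.2970 continue | (k=8,j=5): S=117.6578, K−S=0.0000, hold=0.0000 ⇒ V=0.0000 continue | (k=8,j=6): S=131.8666, K−S=0.0000, hold=0.0000 ⇒ V=0.0000 continue | (k=8,j=7): S=147.7914, K−S=0.0000, hold=0.0000 ⇒ V=0.0000 continue | (k=8,j=8): S=165.6393, K−S=0.0000, hold=0.0000 ⇒ V=0.0000 continue
k=7: (k=7,j=0): S=70.4380, K−S=35.3120, hold=35.1557 ⇒ V=35.3120 exercise | (k=7,j=1): S=78.9444, K−S=26.8056, hold=26.6493 ⇒ V=26.8056 exercise | (k=7,j=2): S=88.4780, K−S=17.2720, hold=17.1157 ⇒ V=17.2720 exercise | (k=7,j=3): S=99.1630, K−S=6.5870, hold=7.6892 ⇒ V=7.6892 continue | (k=7,j=4): S=111.1383, K−S=0.0000, hold=1.6503 ⇒ V=1.6503 continue | (k=7,j=5): S=124.5598, K−S=0.0000, hold=0.0000 ⇒ V=0.0000 continue | (k=7,j=6): S=139.6021, K−S=0.0000, hold=0.0000 ⇒ V=0.0000 continue | (k=7,j=7): S=156.4611, K−S=0.0000, hold=0.0000 ⇒ V=0.0000 continue
k=6: (k=6,j=0): S=74.5700, K−S=31.1800, hold=31.0237 ⇒ V=31.1800 exercise | (k=6,j=1): S=83.5753, K−S=22.1747, hold=22.0184 ⇒ V=22.1747 exercise | (k=6,j=2): S=93.6682, K−S=12.0818, hold=12.4743 ⇒ V=12.4743 continue | (k=6,j=3): S=104.9800, K−S=0.7700, hold=4.6705 ⇒ V=4.6705 continue | (k=6,j=4): S=117.6578, K−S=0.0000, hold=0.8260 ⇒ V=0.8260 continue | (k=6,j=5): S=131.8666, K−S=0.0000, hold=0.0000 ⇒ V=0.0000 continue | (k=6,j=6): S=147.7914, K−S=0.0000, hold=0.0000 ⇒ V=0.0000 continue
k=5: (k=5,j=0): S=78.9444, K−S=26.8056, hold=26.6493 ⇒ V=26.8056 exercise | (k=5,j=1): S=88.4780, K−S=17.2720, hold=17.3112 ⇒ V=17.3112 continue | (k=5,j=2): S=99.1630, K−S=6.5870, hold=8.5696 ⇒ V=8.5696 continue | (k=5,j=3): S=111.1383, K−S=0.0000, hold=2.7491 ⇒ V=2.7491 continue | (k=5,j=4): S=124.5598, K−S=0.0000, hold=0.4134 ⇒ V=0.4134 continue | (k=5,j=5): S=139.6021, K−S=0.0000, hold=0.0000 ⇒ V=0.0000 continue
k=4: (k=4,j=0): S=83.5753, K−S=22.1747, hold=22.0379 ⇒ V=22.1747 exercise | (k=4,j=1): S=93.6682, K−S=12.0818, hold=12.9324 ⇒ V=12.9324 continue | (k=4,j=2): S=104.9800, K−S=0.7700, hold=5.6584 ⇒ V=5.6584 continue | (k=4,j=3): S=117.6578, K−S=0.0000, hold=1.5819 ⇒ V=1.5819 continue | (k=4,j=4): S=131.8666, K−S=0.0000, hold=0.2069 ⇒ V=0.2069 continue
k=3: (k=3,j=0): S=88.4780, K−S=17.2720, hold=17.5393 ⇒ V=17.5393 continue | (k=3,j=1): S=99.1630, K−S=6.5870, hold=9.2909 ⇒ V=9.2909 continue | (k=3,j=2): S=111.1383, K−S=0.0000, hold=3.6200 ⇒ V=3.6200 continue | (k=3,j=3): S=124.5598, K−S=0.0000, hold=0.8948 ⇒ V=0.8948 continue
k=2: (k=2,j=0): S=93.6682, K−S=12.0818, hold=13.4057 ⇒ V=13.4057 continue | (k=2,j=1): S=104.9800, K−S=0.7700, hold=6.4531 ⇒ V=6.4531 continue | (k=2,j=2): S=117.6578, K−S=0.0000, hold=2.2575 ⇒ V=2.2575 continue
k=1: (k=1,j=0): S=99.1630, K−S=6.5870, hold=9.9236 ⇒ V=9.9236 continue | (k=1,j=1): S=111.1383, K−S=0.0000, hold=4.3542 ⇒ V=4.3542 continue
k=0: (k=0,j=0): S=104.9800, K−S=0.7700, hold=7.1354 ⇒ V=7.1354 continue

price = 7.1354
tree:
7.1354
9.9236 4.3542
13.4057 6.4531 2.2575
17.5393 9.2909 3.6200 0.8948
22.1747 12.9324 5.6584 1.5819 0.2069
26.8056 17.3112 8.5696 2.7491 0.4134 0.0000
31.1800 22.1747 12.4743 4.6705 0.8260 0.0000 0.0000
35.3120 26.8056 17.2720 7.6892 1.6503 0.0000 0.0000 0.0000
39.2151 31.1800 22.1747 12.0818 3.2970 0.0000 0.0000 0.0000 0.0000
42.9018 35.3120 26.8056 17.2720 6.5870 0.0000 0.0000 0.0000 0.0000 0.0000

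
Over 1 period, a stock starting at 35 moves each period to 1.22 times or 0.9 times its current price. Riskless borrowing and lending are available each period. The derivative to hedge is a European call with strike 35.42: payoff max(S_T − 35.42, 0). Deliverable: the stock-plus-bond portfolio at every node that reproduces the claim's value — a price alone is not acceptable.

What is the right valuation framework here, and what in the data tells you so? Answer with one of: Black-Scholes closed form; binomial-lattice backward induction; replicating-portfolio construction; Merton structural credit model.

framework: replicating-portfolio construction

Key observation: since the answer must list Δ and B at each node of the 1.22/0.9 lattice on 35, the replicating-portfolio method — solving the two-state system at every node — is the one that applies.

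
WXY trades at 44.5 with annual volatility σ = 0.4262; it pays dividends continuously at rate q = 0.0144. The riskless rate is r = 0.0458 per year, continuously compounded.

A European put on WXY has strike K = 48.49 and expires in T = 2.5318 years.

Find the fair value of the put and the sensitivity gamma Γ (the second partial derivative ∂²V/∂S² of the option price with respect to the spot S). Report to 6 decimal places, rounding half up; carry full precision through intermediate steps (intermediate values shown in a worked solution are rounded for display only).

price = 11.563510
Γ = 0.012072

σ√T = 0.4262·√2.5318 = 0.678154
d₁ = (ln(S/K) + (r−q+σ²/2)T) / (σ√T) = (ln(44.5/48.49) + (0.0458−0.0144+0.4262²/2)·2.5318) / 0.678154 = (-0.085868 + 0.309445) / 0.678154 = 0.329684
d₂ = d₁ − σ√T = 0.329684 − 0.678154 = -0.348470
e^{−rT} = 0.890514
e^{−qT} = 0.964199
N(−d₁) = 0.370819,  N(−d₂) = 0.636256
Put price V = K·e^{−rT}·N(−d₂) − S·e^{−qT}·N(−d₁) = 27.474200 − 15.910690 = 11.563510
φ(d₁) = (1/√(2π))·e^{−d₁²/2} = 0.377840
Γ = e^{−qT}·φ(d₁) / (S·σ·√T) = 0.012072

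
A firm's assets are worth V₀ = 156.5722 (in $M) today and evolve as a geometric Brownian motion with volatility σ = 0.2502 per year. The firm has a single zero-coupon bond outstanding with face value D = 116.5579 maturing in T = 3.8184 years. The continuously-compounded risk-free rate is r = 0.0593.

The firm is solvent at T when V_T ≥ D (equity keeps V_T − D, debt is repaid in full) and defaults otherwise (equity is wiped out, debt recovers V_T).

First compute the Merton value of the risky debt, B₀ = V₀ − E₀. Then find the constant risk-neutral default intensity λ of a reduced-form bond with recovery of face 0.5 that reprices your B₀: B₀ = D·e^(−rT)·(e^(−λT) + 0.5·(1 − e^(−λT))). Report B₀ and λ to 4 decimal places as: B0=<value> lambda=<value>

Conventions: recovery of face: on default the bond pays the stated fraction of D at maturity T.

Work the structural quantities from V₀ = 156.5722 against face 116.5579:
d₁ = [ln(V₀/D) + (r + σ²/2)T] / (σ√T)
   = [ln(156.5722/116.5579) + (0.0593 + 0.5·0.2502²)·3.8184] / (0.2502·√3.8184)
   = [0.295129 + 0.345947] / 0.488909 = 1.311238
d₂ = d₁ − σ√T = 1.311238 − 0.488909 = 0.822329
N(d₁) = 0.905111,  N(d₂) = 0.794555,  e^(−rT) = 0.797374
E₀ = V₀·N(d₁) − D·e^(−rT)·N(d₂)
   = 156.5722·0.905111 − 116.5579·0.797374·0.794555 = 67.869099
B₀ = V₀ − E₀ = 156.5722 − 67.869099 = 88.703101
e^(−λT) = (B₀·e^(rT)/D − 0.5)/(1 − 0.5) = (88.7031·1.254116/116.5579 − 0.5)/0.5 = 0.90881951
λ = −ln(0.90881951)/3.8184 = 0.025039

B0=88.7031 lambda=0.0250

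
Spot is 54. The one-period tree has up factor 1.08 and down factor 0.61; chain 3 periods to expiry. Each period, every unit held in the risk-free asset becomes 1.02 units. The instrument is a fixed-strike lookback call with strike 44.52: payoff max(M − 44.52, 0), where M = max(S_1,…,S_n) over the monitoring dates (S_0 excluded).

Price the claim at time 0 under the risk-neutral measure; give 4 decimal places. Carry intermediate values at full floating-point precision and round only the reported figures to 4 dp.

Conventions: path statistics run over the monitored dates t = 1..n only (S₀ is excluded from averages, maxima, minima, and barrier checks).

price = 17.8416

Under the martingale measure an up-move has probability p* = 0.8723; value the claim as the probability-weighted average of per-path payoffs, discounted 3 periods at R = 1.02.
Enumerate all 2^3 = 8 price paths (U = up ×1.08, D = down ×0.61); each path with k up-moves has probability p*^k·(1−p*)^(3−k).
DDD: M=32.9400, payoff=0.0000, prob=0.002080
UDD: M=58.3200, payoff=13.8000, prob=0.014217
DUD: M=35.5752, payoff=0.0000, prob=0.014217
UUD: M=62.9856, payoff=18.4656, prob=0.097146
DDU: M=32.9400, payoff=0.0000, prob=0.014217
UDU: M=58.3200, payoff=13.8000, prob=0.097146
DUU: M=38.4212, payoff=0.0000, prob=0.097146
UUU: M=68.0244, payoff=23.5044, prob=0.663832
Price = Σ prob·payoff / R^3 = 18.933663 / 1.061208 = 17.8416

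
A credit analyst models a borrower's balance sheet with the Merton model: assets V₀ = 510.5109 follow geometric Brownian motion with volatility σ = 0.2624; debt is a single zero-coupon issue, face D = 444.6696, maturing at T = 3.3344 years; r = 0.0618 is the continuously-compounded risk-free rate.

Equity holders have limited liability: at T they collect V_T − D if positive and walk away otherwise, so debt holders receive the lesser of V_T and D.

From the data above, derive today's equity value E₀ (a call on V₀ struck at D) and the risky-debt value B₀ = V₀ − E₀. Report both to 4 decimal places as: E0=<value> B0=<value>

E0=176.7126 B0=333.7983

Work the structural quantities from V₀ = 510.5109 against face 444.6696:
d₁ = [ln(V₀/D) + (r + σ²/2)T] / (σ√T)
   = [ln(510.5109/444.6696) + (0.0618 + 0.5·0.2624²)·3.3344] / (0.2624·√3.3344)
   = [0.138080 + 0.320859] / 0.479151 = 0.957817
d₂ = d₁ − σ√T = 0.957817 − 0.479151 = 0.478666
N(d₁) = 0.830923,  N(d₂) = 0.683912,  e^(−rT) = 0.813779
E₀ = V₀·N(d₁) − D·e^(−rT)·N(d₂)
   = 510.5109·0.830923 − 444.6696·0.813779·0.683912 = 176.712638
B₀ = V₀ − E₀ = 510.5109 − 176.712638 = 333.798262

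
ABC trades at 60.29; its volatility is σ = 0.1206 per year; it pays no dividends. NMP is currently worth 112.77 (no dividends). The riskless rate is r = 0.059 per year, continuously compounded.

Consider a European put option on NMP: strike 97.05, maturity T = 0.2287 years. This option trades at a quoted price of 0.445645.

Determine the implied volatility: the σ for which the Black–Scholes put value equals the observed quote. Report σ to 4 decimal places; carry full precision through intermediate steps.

sigma = 0.2445

At σ = 0.2445 the Black–Scholes value reproduces the quote:
σ√T = 0.2445·√0.2287 = 0.116926
d₁ = (ln(S/K) + (r+σ²/2)T) / (σ√T) = (ln(112.77/97.05) + (0.059+0.2445²/2)·0.2287) / 0.116926 = (0.150124 + 0.020329) / 0.116926 = 1.457784
d₂ = d₁ − σ√T = 1.457784 − 0.116926 = 1.340858
e^{−rT} = 0.986597
N(−d₁) = 0.072450,  N(−d₂) = 0.089983
V = K·e^{−rT}·N(−d₂) − S·N(−d₁) = 8.615834 − 8.170189 = 0.445645 (the quoted price), and the Black–Scholes price is strictly increasing in σ, so σ is unique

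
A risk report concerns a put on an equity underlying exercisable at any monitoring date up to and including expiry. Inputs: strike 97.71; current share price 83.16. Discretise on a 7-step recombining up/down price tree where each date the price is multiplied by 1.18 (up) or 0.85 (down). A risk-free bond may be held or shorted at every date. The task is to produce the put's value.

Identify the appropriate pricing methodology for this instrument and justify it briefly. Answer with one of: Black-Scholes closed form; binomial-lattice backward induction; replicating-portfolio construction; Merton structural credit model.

framework: binomial-lattice backward induction

Key observation: the put (strike 97.71 on spot 83.16) is American-style on a 7-step discrete price model, so the early-exercise decision at every node requires stepwise backward valuation — a closed form cannot price the exercise right.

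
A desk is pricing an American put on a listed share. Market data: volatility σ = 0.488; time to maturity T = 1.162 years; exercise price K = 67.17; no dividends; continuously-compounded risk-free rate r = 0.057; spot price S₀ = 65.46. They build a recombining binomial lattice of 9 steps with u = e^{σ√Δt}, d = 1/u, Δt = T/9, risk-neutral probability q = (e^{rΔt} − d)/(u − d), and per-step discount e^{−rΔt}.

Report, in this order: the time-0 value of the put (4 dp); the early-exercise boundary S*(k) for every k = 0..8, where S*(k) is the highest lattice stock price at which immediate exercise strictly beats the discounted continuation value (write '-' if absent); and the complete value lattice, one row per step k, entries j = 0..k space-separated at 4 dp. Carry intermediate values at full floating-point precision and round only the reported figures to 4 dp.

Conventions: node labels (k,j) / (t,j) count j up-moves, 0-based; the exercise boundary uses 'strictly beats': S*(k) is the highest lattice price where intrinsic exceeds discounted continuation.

params: Δt=0.12911 u=1.19166 d=0.83916 q=0.47723 e^(-rΔt)=0.99267
t_9 payoffs: 53.6617 47.9875 39.9297 28.4872 12.2383 0.0000 0.0000 0.0000 0.0000 0.0000
t_8: node(8,0) S=16.0973 payoff=51.0727 vs cont=50.5802 → 51.0727 [stop]  node(8,1) S=22.8591 payoff=44.3109 vs cont=43.8184 → 44.3109 [stop]  node(8,2) S=32.4612 payoff=34.7088 vs cont=34.2163 → 34.7088 [stop]  node(8,3) S=46.0968 payoff=21.0732 vs cont=20.5807 → 21.0732 [stop]  node(8,4) S=65.4600 payoff=1.7100 vs cont=6.3509 → 6.3509 [wait]  node(8,5) S=92.9569 payoff=0.0000 vs cont=0.0000 → 0.0000 [wait]  node(8,6) S=132.0040 payoff=0.0000 vs cont=0.0000 → 0.0000 [wait]  node(8,7) S=187.4532 payoff=0.0000 vs cont=0.0000 → 0.0000 [wait]  node(8,8) S=266.1941 payoff=0.0000 vs cont=0.0000 → 0.0000 [wait]  ⇒ S*(8)=46.0968
t_7: node(7,0) S=19.1825 payoff=47.9875 vs cont=47.4949 → 47.9875 [stop]  node(7,1) S=27.2403 payoff=39.9297 vs cont=39.4372 → 39.9297 [stop]  node(7,2) S=38.6828 payoff=28.4872 vs cont=27.9947 → 28.4872 [stop]  node(7,3) S=54.9317 payoff=12.2383 vs cont=13.9443 → 13.9443 [wait]  node(7,4) S=78.0061 payoff=0.0000 vs cont=3.2957 → 3.2957 [wait]  node(7,5) S=110.7731 payoff=0.0000 vs cont=0.0000 → 0.0000 [wait]  node(7,6) S=157.3041 payoff=0.0000 vs cont=0.0000 → 0.0000 [wait]  node(7,7) S=223.3807 payoff=0.0000 vs cont=0.0000 → 0.0000 [wait]  ⇒ S*(7)=38.6828
t_6: node(6,0) S=22.8591 payoff=44.3109 vs cont=43.8184 → 44.3109 [stop]  node(6,1) S=32.4612 payoff=34.7088 vs cont=34.2163 → 34.7088 [stop]  node(6,2) S=46.0968 payoff=21.0732 vs cont=21.3889 → 21.3889 [wait]  node(6,3) S=65.4600 payoff=1.7100 vs cont=8.7975 → 8.7975 [wait]  node(6,4) S=92.9569 payoff=0.0000 vs cont=1.7103 → 1.7103 [wait]  node(6,5) S=132.0040 payoff=0.0000 vs cont=0.0000 → 0.0000 [wait]  node(6,6) S=187.4532 payoff=0.0000 vs cont=0.0000 → 0.0000 [wait]  ⇒ S*(6)=32.4612
t_5: node(5,0) S=27.2403 payoff=39.9297 vs cont=39.4372 → 39.9297 [stop]  node(5,1) S=38.6828 payoff=28.4872 vs cont=28.1443 → 28.4872 [stop]  node(5,2) S=54.9317 payoff=12.2383 vs cont=15.2672 → 15.2672 [wait]  node(5,3) S=78.0061 payoff=0.0000 vs cont=5.3756 → 5.3756 [wait]  node(5,4) S=110.7731 payoff=0.0000 vs cont=0.8875 → 0.8875 [wait]  node(5,5) S=157.3041 payoff=0.0000 vs cont=0.0000 → 0.0000 [wait]  ⇒ S*(5)=38.6828
t_4: node(4,0) S=32.4612 payoff=34.7088 vs cont=34.2163 → 34.7088 [stop]  node(4,1) S=46.0968 payoff=21.0732 vs cont=22.0156 → 22.0156 [wait]  node(4,2) S=65.4600 payoff=1.7100 vs cont=10.4693 → 10.4693 [wait]  node(4,3) S=92.9569 payoff=0.0000 vs cont=3.2100 → 3.2100 [wait]  node(4,4) S=132.0040 payoff=0.0000 vs cont=0.4606 → 0.4606 [wait]  ⇒ S*(4)=32.4612
t_3: node(3,0) S=38.6828 payoff=28.4872 vs cont=28.4411 → 28.4872 [stop]  node(3,1) S=54.9317 payoff=12.2383 vs cont=16.3843 → 16.3843 [wait]  node(3,2) S=78.0061 payoff=0.0000 vs cont=6.9536 → 6.9536 [wait]  node(3,3) S=110.7731 payoff=0.0000 vs cont=1.8840 → 1.8840 [wait]  ⇒ S*(3)=38.6828
t_2: node(2,0) S=46.0968 payoff=21.0732 vs cont=22.5448 → 22.5448 [wait]  node(2,1) S=65.4600 payoff=1.7100 vs cont=11.7966 → 11.7966 [wait]  node(2,2) S=92.9569 payoff=0.0000 vs cont=4.5010 → 4.5010 [wait]  ⇒ S*(2)=-
t_1: node(1,0) S=54.9317 payoff=12.2383 vs cont=17.2877 → 17.2877 [wait]  node(1,1) S=78.0061 payoff=0.0000 vs cont=8.2539 → 8.2539 [wait]  ⇒ S*(1)=-
t_0: node(0,0) S=65.4600 payoff=1.7100 vs cont=12.8814 → 12.8814 [wait]  ⇒ S*(0)=-

price = 12.8814
boundary = - - - 38.6828 32.4612 38.6828 32.4612 38.6828 46.0968
tree:
12.8814
17.2877 8.2539
22.5448 11.7966 4.5010
28.4872 16.3843 6.9536 1.8840
34.7088 22.0156 10.4693 3.2100 0.4606
39.9297 28.4872 15.2672 5.3756 0.8875 0.0000
44.3109 34.7088 21.3889 8.7975 1.7103 0.0000 0.0000
47.9875 39.9297 28.4872 13.9443 3.2957 0.0000 0.0000 0.0000
51.0727 44.3109 34.7088 21.0732 6.3509 0.0000 0.0000 0.0000 0.0000
53.6617 47.9875 39.9297 28.4872 12.2383 0.0000 0.0000 0.0000 0.0000 0.0000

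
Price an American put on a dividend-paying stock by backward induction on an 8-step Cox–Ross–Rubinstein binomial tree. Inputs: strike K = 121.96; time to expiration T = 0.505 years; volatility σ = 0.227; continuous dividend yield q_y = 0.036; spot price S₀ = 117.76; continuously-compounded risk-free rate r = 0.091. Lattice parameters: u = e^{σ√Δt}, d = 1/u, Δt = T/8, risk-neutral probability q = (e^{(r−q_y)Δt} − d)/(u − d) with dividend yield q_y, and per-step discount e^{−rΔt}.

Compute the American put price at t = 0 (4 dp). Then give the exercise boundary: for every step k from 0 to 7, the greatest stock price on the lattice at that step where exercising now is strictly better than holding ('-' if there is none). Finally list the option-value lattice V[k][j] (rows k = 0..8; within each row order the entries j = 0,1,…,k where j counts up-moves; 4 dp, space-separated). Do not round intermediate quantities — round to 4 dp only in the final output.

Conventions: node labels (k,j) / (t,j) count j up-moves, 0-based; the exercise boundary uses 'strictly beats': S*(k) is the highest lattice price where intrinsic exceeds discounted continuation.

Δt=0.06313  u=1.05869  d=0.94456  q=0.51622  discount=0.99427
step 8 (expiry): payoffs max(K−S,0) = 47.3418 38.3260 28.2208 16.8946 4.2000 0.0000 0.0000 0.0000 0.0000
step 7: (k=7,j=0): S=78.9976, K−S=42.9624, hold=42.4432 ⇒ V=42.9624 exercise | (k=7,j=1): S=88.5426, K−S=33.4174, hold=32.9198 ⇒ V=33.4174 exercise | (k=7,j=2): S=99.2408, K−S=22.7192, hold=22.2459 ⇒ V=22.7192 exercise | (k=7,j=3): S=111.2317, K−S=10.7283, hold=10.2822 ⇒ V=10.7283 exercise | (k=7,j=4): S=124.6714, K−S=0.0000, hold=2.0202 ⇒ V=2.0202 continue | (k=7,j=5): S=139.7350, K−S=0.0000, hold=0.0000 ⇒ V=0.0000 continue | (k=7,j=6): S=156.6187, K−S=0.0000, hold=0.0000 ⇒ V=0.0000 continue | (k=7,j=7): S=175.5423, K−S=0.0000, hold=0.0000 ⇒ V=0.0000 continue  boundary S*=111.2317
step 6: (k=6,j=0): S=83.6340, K−S=38.3260, hold=37.8172 ⇒ V=38.3260 exercise | (k=6,j=1): S=93.7392, K−S=28.2208, hold=27.7350 ⇒ V=28.2208 exercise | (k=6,j=2): S=105.0654, K−S=16.8946, hold=16.4346 ⇒ V=16.8946 exercise | (k=6,j=3): S=117.7600, K−S=4.2000, hold=6.1973 ⇒ V=6.1973 continue | (k=6,j=4): S=131.9885, K−S=0.0000, hold=0.9718 ⇒ V=0.9718 continue | (k=6,j=5): S=147.9362, K−S=0.0000, hold=0.0000 ⇒ V=0.0000 continue | (k=6,j=6): S=165.8107, K−S=0.0000, hold=0.0000 ⇒ V=0.0000 continue  boundary S*=105.0654
step 5: (k=5,j=0): S=88.5426, K−S=33.4174, hold=32.9198 ⇒ V=33.4174 exercise | (k=5,j=1): S=99.2408, K−S=22.7192, hold=22.2459 ⇒ V=22.7192 exercise | (k=5,j=2): S=111.2317, K−S=10.7283, hold=11.3073 ⇒ V=11.3073 continue | (k=5,j=3): S=124.6714, K−S=0.0000, hold=3.4797 ⇒ V=3.4797 continue | (k=5,j=4): S=139.7350, K−S=0.0000, hold=0.4674 ⇒ V=0.4674 continue | (k=5,j=5): S=156.6187, K−S=0.0000, hold=0.0000 ⇒ V=0.0000 continue  boundary S*=99.2408
step 4: (k=4,j=0): S=93.7392, K−S=28.2208, hold=27.7350 ⇒ V=28.2208 exercise | (k=4,j=1): S=105.0654, K−S=16.8946, hold=16.7318 ⇒ V=16.8946 exercise | (k=4,j=2): S=117.7600, K−S=4.2000, hold=7.2250 ⇒ V=7.2250 continue | (k=4,j=3): S=131.9885, K−S=0.0000, hold=1.9137 ⇒ V=1.9137 continue | (k=4,j=4): S=147.9362, K−S=0.0000, hold=0.2248 ⇒ V=0.2248 continue  boundary S*=105.0654
step 3: (k=3,j=0): S=99.2408, K−S=22.7192, hold=22.2459 ⇒ V=22.7192 exercise | (k=3,j=1): S=111.2317, K−S=10.7283, hold=11.8348 ⇒ V=11.8348 continue | (k=3,j=2): S=124.6714, K−S=0.0000, hold=4.4575 ⇒ V=4.4575 continue | (k=3,j=3): S=139.7350, K−S=0.0000, hold=1.0359 ⇒ V=1.0359 continue  boundary S*=99.2408
step 2: (k=2,j=0): S=105.0654, K−S=16.8946, hold=17.0025 ⇒ V=17.0025 continue | (k=2,j=1): S=117.7600, K−S=4.2000, hold=7.9805 ⇒ V=7.9805 continue | (k=2,j=2): S=131.9885, K−S=0.0000, hold=2.6758 ⇒ V=2.6758 continue  boundary S*=-
step 1: (k=1,j=0): S=111.2317, K−S=10.7283, hold=12.2745 ⇒ V=12.2745 continue | (k=1,j=1): S=124.6714, K−S=0.0000, hold=5.2121 ⇒ V=5.2121 continue  boundary S*=-
step 0: (k=0,j=0): S=117.7600, K−S=4.2000, hold=8.5793 ⇒ V=8.5793 continue  boundary S*=-

price = 8.5793
boundary = - - - 99.2408 105.0654 99.2408 105.0654 111.2317
tree:
8.5793
12.2745 5.2121
17.0025 7.9805 2.6758
22.7192 11.8348 4.4575 1.0359
28.2208 16.8946 7.2250 1.9137 0.2248
33.4174 22.7192 11.3073 3.4797 0.4674 0.0000
38.3260 28.2208 16.8946 6.1973 0.9718 0.0000 0.0000
42.9624 33.4174 22.7192 10.7283 2.0202 0.0000 0.0000 0.0000
47.3418 38.3260 28.2208 16.8946 4.2000 0.0000 0.0000 0.0000 0.0000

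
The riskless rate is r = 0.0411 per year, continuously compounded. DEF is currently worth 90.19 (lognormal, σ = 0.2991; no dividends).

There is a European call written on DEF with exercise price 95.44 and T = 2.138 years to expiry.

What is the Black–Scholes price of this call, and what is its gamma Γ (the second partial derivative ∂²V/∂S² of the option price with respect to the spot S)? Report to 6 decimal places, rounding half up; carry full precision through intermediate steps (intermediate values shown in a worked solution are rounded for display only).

price = 16.798799
Γ = 0.009697

σ√T = 0.2991·√2.138 = 0.437341
d₁ = (ln(S/K) + (r+σ²/2)T) / (σ√T) = (ln(90.19/95.44) + (0.0411+0.2991²/2)·2.138) / 0.437341 = (-0.056579 + 0.183505) / 0.437341 = 0.290222
d₂ = d₁ − σ√T = 0.290222 − 0.437341 = -0.147119
e^{−rT} = 0.915878
N(d₁) = 0.614177,  N(d₂) = 0.441519
Call price V = S·N(d₁) − K·e^{−rT}·N(d₂) = 55.392620 − 38.593820 = 16.798799
φ(d₁) = (1/√(2π))·e^{−d₁²/2} = 0.382490
Γ = φ(d₁) / (S·σ·√T) = 0.009697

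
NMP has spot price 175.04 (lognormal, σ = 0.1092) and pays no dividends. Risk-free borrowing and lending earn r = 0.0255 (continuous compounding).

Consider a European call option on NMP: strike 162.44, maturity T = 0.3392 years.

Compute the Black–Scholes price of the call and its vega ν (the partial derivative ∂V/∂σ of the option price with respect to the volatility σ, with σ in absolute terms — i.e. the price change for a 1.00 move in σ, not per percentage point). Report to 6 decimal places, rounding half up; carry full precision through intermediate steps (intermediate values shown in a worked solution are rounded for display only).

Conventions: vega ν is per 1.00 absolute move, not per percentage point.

σ√T = 0.1092·√0.3392 = 0.063599
d₁ = (ln(S/K) + (r+σ²/2)T) / (σ√T) = (ln(175.04/162.44) + (0.0255+0.1092²/2)·0.3392) / 0.063599 = (0.074706 + 0.010672) / 0.063599 = 1.342439
d₂ = d₁ − σ√T = 1.342439 − 0.063599 = 1.278840
e^{−rT} = 0.991388
N(d₁) = 0.910273,  N(d₂) = 0.899523
Call price V = S·N(d₁) − K·e^{−rT}·N(d₂) = 159.334214 − 144.860148 = 14.474066
φ(d₁) = (1/√(2π))·e^{−d₁²/2} = 0.162024
ν = S·φ(d₁)·√T = 16.517526

price = 14.474066
ν = 16.517526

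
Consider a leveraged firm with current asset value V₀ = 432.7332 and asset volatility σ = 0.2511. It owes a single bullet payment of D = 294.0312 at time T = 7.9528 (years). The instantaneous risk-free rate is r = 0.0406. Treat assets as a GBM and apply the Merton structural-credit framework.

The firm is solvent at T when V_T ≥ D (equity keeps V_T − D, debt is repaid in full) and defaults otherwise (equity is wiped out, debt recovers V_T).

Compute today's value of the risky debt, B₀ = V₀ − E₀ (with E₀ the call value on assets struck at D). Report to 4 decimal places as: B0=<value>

B0=195.7411

Work the structural quantities from V₀ = 432.7332 against face 294.0312:
d₁ = [ln(V₀/D) + (r + σ²/2)T] / (σ√T)
   = [ln(432.7332/294.0312) + (0.0406 + 0.5·0.2511²)·7.9528] / (0.2511·√7.9528)
   = [0.386435 + 0.573601] / 0.708120 = 1.355754
d₂ = d₁ − σ√T = 1.355754 − 0.708120 = 0.647634
N(d₁) = 0.912411,  N(d₂) = 0.741389,  e^(−rT) = 0.724058
E₀ = V₀·N(d₁) − D·e^(−rT)·N(d₂)
   = 432.7332·0.912411 − 294.0312·0.724058·0.741389 = 236.992102
B₀ = V₀ − E₀ = 432.7332 − 236.992102 = 195.741098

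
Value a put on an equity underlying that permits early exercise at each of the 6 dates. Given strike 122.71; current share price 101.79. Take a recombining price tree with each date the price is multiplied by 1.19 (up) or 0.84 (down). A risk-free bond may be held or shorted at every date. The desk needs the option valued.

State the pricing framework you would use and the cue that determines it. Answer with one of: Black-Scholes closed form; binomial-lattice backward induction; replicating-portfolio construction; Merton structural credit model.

framework: binomial-lattice backward induction

Key observation: with exercise allowed before expiry on a discrete up/down model (6 steps from spot 101.79), the strike-122.71 put's value must be rolled back through the tree testing early exercise at each node.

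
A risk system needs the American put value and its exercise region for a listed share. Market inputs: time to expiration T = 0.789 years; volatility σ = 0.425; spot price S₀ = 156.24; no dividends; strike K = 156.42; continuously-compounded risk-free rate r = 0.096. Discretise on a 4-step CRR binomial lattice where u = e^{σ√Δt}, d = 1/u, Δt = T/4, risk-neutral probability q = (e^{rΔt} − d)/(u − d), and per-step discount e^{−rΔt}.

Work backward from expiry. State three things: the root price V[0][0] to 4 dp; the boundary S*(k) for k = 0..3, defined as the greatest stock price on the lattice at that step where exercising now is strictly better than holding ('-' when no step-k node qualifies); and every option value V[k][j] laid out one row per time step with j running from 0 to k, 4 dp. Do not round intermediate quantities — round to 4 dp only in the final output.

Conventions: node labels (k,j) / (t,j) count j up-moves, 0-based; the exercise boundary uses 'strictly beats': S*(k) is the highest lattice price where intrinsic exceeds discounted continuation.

price = 18.0921
boundary = - - 107.1130 129.3651
tree:
18.0921
30.5654 6.4692
49.3070 13.2297 0.0428
67.7316 27.0549 0.0877 0.0000
82.9869 49.3070 0.1800 0.0000 0.0000

params: Δt=0.19725 u=1.20774 d=0.82799 q=0.50329 e^(-rΔt)=0.98124
t_4 payoffs: 82.9869 49.3070 0.1800 0.0000 0.0000
t_3: node(3,0) S=88.6884 payoff=67.7316 vs cont=64.7975 → 67.7316 [stop]  node(3,1) S=129.3651 payoff=27.0549 vs cont=24.1208 → 27.0549 [stop]  node(3,2) S=188.6980 payoff=0.0000 vs cont=0.0877 → 0.0877 [wait]  node(3,3) S=275.2437 payoff=0.0000 vs cont=0.0000 → 0.0000 [wait]  ⇒ S*(3)=129.3651
t_2: node(2,0) S=107.1130 payoff=49.3070 vs cont=46.3729 → 49.3070 [stop]  node(2,1) S=156.2400 payoff=0.1800 vs cont=13.2297 → 13.2297 [wait]  node(2,2) S=227.8990 payoff=0.0000 vs cont=0.0428 → 0.0428 [wait]  ⇒ S*(2)=107.1130
t_1: node(1,0) S=129.3651 payoff=27.0549 vs cont=30.5654 → 30.5654 [wait]  node(1,1) S=188.6980 payoff=0.0000 vs cont=6.4692 → 6.4692 [wait]  ⇒ S*(1)=-
t_0: node(0,0) S=156.2400 payoff=0.1800 vs cont=18.0921 → 18.0921 [wait]  ⇒ S*(0)=-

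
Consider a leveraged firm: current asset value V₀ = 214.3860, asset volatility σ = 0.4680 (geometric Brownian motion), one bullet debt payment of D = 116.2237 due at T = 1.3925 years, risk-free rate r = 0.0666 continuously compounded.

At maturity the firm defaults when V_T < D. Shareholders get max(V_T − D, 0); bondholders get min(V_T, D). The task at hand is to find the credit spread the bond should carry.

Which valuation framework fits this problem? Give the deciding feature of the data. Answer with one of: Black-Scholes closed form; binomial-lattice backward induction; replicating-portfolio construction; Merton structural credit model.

Key observation: a levered firm with one bullet debt due at 1.3925 years is the canonical structural-credit setup: equity is a call on the firm's assets struck at the face value.

framework: Merton structural credit model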